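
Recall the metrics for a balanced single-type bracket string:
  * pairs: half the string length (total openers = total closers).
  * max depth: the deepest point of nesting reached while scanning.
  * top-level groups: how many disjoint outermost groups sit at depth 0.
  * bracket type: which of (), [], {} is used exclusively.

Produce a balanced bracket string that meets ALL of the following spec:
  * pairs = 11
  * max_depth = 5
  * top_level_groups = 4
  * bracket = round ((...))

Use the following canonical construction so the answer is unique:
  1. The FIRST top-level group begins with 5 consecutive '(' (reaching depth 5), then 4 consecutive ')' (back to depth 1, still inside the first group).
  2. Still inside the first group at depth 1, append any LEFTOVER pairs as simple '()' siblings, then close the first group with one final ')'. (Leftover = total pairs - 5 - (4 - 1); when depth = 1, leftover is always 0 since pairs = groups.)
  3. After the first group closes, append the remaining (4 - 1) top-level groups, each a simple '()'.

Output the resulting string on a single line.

Spec: pairs=11 depth=5 groups=4
Leftover pairs = 11 - 5 - (4-1) = 3
First group: deep chain of depth 5 + 3 sibling pairs
Remaining 3 groups: simple '()' each

Answer: ((((())))()()())()()()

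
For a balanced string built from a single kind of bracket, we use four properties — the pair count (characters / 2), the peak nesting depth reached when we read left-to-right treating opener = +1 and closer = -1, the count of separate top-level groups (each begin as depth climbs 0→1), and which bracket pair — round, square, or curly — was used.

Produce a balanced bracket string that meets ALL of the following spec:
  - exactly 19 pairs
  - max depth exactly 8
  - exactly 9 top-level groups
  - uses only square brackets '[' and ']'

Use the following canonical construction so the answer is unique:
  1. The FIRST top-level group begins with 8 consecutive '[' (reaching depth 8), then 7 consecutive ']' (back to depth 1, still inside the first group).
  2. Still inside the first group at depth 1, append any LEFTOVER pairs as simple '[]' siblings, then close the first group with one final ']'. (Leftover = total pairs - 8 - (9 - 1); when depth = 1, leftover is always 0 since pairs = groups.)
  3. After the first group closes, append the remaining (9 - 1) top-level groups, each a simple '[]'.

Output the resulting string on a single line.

Spec: pairs=19 depth=8 groups=9
Leftover pairs = 19 - 8 - (9-1) = 3
First group: deep chain of depth 8 + 3 sibling pairs
Remaining 8 groups: simple '[]' each

Answer: [[[[[[[[]]]]]]][][][]][][][][][][][][]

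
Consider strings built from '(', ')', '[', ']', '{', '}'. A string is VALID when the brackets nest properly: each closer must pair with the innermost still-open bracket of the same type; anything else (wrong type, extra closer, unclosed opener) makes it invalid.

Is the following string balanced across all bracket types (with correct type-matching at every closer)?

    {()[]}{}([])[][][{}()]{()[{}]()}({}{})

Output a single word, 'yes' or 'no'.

pos 0: push '{'; stack = {
pos 1: push '('; stack = {(
pos 2: ')' matches '('; pop; stack = {
pos 3: push '['; stack = {[
pos 4: ']' matches '['; pop; stack = {
pos 5: '}' matches '{'; pop; stack = (empty)
pos 6: push '{'; stack = {
pos 7: '}' matches '{'; pop; stack = (empty)
pos 8: push '('; stack = (
pos 9: push '['; stack = ([
pos 10: ']' matches '['; pop; stack = (
pos 11: ')' matches '('; pop; stack = (empty)
pos 12: push '['; stack = [
pos 13: ']' matches '['; pop; stack = (empty)
pos 14: push '['; stack = [
pos 15: ']' matches '['; pop; stack = (empty)
pos 16: push '['; stack = [
pos 17: push '{'; stack = [{
pos 18: '}' matches '{'; pop; stack = [
pos 19: push '('; stack = [(
pos 20: ')' matches '('; pop; stack = [
pos 21: ']' matches '['; pop; stack = (empty)
pos 22: push '{'; stack = {
pos 23: push '('; stack = {(
pos 24: ')' matches '('; pop; stack = {
pos 25: push '['; stack = {[
pos 26: push '{'; stack = {[{
pos 27: '}' matches '{'; pop; stack = {[
pos 28: ']' matches '['; pop; stack = {
pos 29: push '('; stack = {(
pos 30: ')' matches '('; pop; stack = {
pos 31: '}' matches '{'; pop; stack = (empty)
pos 32: push '('; stack = (
pos 33: push '{'; stack = ({
pos 34: '}' matches '{'; pop; stack = (
pos 35: push '{'; stack = ({
pos 36: '}' matches '{'; pop; stack = (
pos 37: ')' matches '('; pop; stack = (empty)
end: stack empty → VALID
Verdict: properly nested → yes

Answer: yes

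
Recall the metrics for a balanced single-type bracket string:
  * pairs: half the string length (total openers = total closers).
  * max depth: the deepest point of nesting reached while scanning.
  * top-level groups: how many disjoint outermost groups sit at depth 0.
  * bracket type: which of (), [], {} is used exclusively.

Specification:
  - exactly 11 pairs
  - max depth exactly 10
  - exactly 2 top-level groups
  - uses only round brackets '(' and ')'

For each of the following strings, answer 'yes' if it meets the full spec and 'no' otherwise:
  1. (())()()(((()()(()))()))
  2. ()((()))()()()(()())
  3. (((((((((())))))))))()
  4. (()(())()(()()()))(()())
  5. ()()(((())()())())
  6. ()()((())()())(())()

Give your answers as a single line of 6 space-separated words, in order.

String 1 '(())()()(((()()(()))()))': depth seq [1 2 1 0 1 0 1 0 1 2 3 4 3 4 3 4 5 4 3 2 3 2 1 0]
  -> pairs=12 depth=5 groups=4 -> no
String 2 '()((()))()()()(()())': depth seq [1 0 1 2 3 2 1 0 1 0 1 0 1 0 1 2 1 2 1 0]
  -> pairs=10 depth=3 groups=6 -> no
String 3 '(((((((((())))))))))()': depth seq [1 2 3 4 5 6 7 8 9 10 9 8 7 6 5 4 3 2 1 0 1 0]
  -> pairs=11 depth=10 groups=2 -> yes
String 4 '(()(())()(()()()))(()())': depth seq [1 2 1 2 3 2 1 2 1 2 3 2 3 2 3 2 1 0 1 2 1 2 1 0]
  -> pairs=12 depth=3 groups=2 -> no
String 5 '()()(((())()())())': depth seq [1 0 1 0 1 2 3 4 3 2 3 2 3 2 1 2 1 0]
  -> pairs=9 depth=4 groups=3 -> no
String 6 '()()((())()())(())()': depth seq [1 0 1 0 1 2 3 2 1 2 1 2 1 0 1 2 1 0 1 0]
  -> pairs=10 depth=3 groups=5 -> no

Answer: no no yes no no no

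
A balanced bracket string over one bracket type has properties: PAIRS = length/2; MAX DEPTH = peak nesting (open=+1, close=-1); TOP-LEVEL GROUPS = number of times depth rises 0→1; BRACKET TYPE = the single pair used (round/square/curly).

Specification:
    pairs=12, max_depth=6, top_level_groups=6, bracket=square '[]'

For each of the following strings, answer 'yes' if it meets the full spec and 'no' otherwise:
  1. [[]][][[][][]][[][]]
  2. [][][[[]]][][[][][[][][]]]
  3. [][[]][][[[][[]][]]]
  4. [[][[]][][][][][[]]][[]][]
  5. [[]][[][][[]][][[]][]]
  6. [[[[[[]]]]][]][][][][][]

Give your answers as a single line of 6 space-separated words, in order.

String 1 '[[]][][[][][]][[][]]': depth seq [1 2 1 0 1 0 1 2 1 2 1 2 1 0 1 2 1 2 1 0]
  -> pairs=10 depth=2 groups=4 -> no
String 2 '[][][[[]]][][[][][[][][]]]': depth seq [1 0 1 0 1 2 3 2 1 0 1 0 1 2 1 2 1 2 3 2 3 2 3 2 1 0]
  -> pairs=13 depth=3 groups=5 -> no
String 3 '[][[]][][[[][[]][]]]': depth seq [1 0 1 2 1 0 1 0 1 2 3 2 3 4 3 2 3 2 1 0]
  -> pairs=10 depth=4 groups=4 -> no
String 4 '[[][[]][][][][][[]]][[]][]': depth seq [1 2 1 2 3 2 1 2 1 2 1 2 1 2 1 2 3 2 1 0 1 2 1 0 1 0]
  -> pairs=13 depth=3 groups=3 -> no
String 5 '[[]][[][][[]][][[]][]]': depth seq [1 2 1 0 1 2 1 2 1 2 3 2 1 2 1 2 3 2 1 2 1 0]
  -> pairs=11 depth=3 groups=2 -> no
String 6 '[[[[[[]]]]][]][][][][][]': depth seq [1 2 3 4 5 6 5 4 3 2 1 2 1 0 1 0 1 0 1 0 1 0 1 0]
  -> pairs=12 depth=6 groups=6 -> yes

Answer: no no no no no yes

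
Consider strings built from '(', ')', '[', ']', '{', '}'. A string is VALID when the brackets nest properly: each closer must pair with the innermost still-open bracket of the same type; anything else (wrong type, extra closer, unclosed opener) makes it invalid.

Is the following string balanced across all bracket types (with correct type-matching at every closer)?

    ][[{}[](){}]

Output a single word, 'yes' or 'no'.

pos 0: saw closer ']' but stack is empty → INVALID
Verdict: unmatched closer ']' at position 0 → no

Answer: no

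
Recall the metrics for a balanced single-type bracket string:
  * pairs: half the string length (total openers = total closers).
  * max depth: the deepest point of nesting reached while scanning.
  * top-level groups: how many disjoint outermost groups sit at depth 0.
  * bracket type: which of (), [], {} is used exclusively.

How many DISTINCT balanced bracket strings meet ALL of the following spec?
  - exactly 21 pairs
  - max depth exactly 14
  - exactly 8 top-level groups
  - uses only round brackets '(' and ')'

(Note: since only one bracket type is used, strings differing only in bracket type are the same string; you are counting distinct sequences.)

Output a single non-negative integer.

Spec: pairs=21 depth=14 groups=8
Count(depth <= 14) = 218349120
Count(depth <= 13) = 218349112
Count(depth == 14) = 218349120 - 218349112 = 8

Answer: 8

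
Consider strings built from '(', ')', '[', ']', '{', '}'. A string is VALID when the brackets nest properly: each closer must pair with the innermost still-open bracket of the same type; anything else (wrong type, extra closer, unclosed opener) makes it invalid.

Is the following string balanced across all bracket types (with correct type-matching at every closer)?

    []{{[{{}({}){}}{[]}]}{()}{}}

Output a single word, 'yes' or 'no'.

Answer: yes

Derivation:
pos 0: push '['; stack = [
pos 1: ']' matches '['; pop; stack = (empty)
pos 2: push '{'; stack = {
pos 3: push '{'; stack = {{
pos 4: push '['; stack = {{[
pos 5: push '{'; stack = {{[{
pos 6: push '{'; stack = {{[{{
pos 7: '}' matches '{'; pop; stack = {{[{
pos 8: push '('; stack = {{[{(
pos 9: push '{'; stack = {{[{({
pos 10: '}' matches '{'; pop; stack = {{[{(
pos 11: ')' matches '('; pop; stack = {{[{
pos 12: push '{'; stack = {{[{{
pos 13: '}' matches '{'; pop; stack = {{[{
pos 14: '}' matches '{'; pop; stack = {{[
pos 15: push '{'; stack = {{[{
pos 16: push '['; stack = {{[{[
pos 17: ']' matches '['; pop; stack = {{[{
pos 18: '}' matches '{'; pop; stack = {{[
pos 19: ']' matches '['; pop; stack = {{
pos 20: '}' matches '{'; pop; stack = {
pos 21: push '{'; stack = {{
pos 22: push '('; stack = {{(
pos 23: ')' matches '('; pop; stack = {{
pos 24: '}' matches '{'; pop; stack = {
pos 25: push '{'; stack = {{
pos 26: '}' matches '{'; pop; stack = {
pos 27: '}' matches '{'; pop; stack = (empty)
end: stack empty → VALID
Verdict: properly nested → yes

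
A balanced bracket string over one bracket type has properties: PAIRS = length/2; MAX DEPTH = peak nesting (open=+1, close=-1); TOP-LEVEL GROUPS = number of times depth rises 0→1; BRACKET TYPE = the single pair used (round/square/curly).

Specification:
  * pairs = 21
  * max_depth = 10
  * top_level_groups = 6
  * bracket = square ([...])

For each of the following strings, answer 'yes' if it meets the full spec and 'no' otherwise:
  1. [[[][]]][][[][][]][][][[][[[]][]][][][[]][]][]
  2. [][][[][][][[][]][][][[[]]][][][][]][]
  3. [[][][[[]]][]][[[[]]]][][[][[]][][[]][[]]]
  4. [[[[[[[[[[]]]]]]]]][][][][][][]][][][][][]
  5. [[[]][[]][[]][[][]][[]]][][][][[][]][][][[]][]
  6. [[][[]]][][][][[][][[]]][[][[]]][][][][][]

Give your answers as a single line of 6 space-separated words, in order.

String 1 '[[[][]]][][[][][]][][][[][[[]][]][][][[]][]][]': depth seq [1 2 3 2 3 2 1 0 1 0 1 2 1 2 1 2 1 0 1 0 1 0 1 2 1 2 3 4 3 2 3 2 1 2 1 2 1 2 3 2 1 2 1 0 1 0]
  -> pairs=23 depth=4 groups=7 -> no
String 2 '[][][[][][][[][]][][][[[]]][][][][]][]': depth seq [1 0 1 0 1 2 1 2 1 2 1 2 3 2 3 2 1 2 1 2 1 2 3 4 3 2 1 2 1 2 1 2 1 2 1 0 1 0]
  -> pairs=19 depth=4 groups=4 -> no
String 3 '[[][][[[]]][]][[[[]]]][][[][[]][][[]][[]]]': depth seq [1 2 1 2 1 2 3 4 3 2 1 2 1 0 1 2 3 4 3 2 1 0 1 0 1 2 1 2 3 2 1 2 1 2 3 2 1 2 3 2 1 0]
  -> pairs=21 depth=4 groups=4 -> no
String 4 '[[[[[[[[[[]]]]]]]]][][][][][][]][][][][][]': depth seq [1 2 3 4 5 6 7 8 9 10 9 8 7 6 5 4 3 2 1 2 1 2 1 2 1 2 1 2 1 2 1 0 1 0 1 0 1 0 1 0 1 0]
  -> pairs=21 depth=10 groups=6 -> yes
String 5 '[[[]][[]][[]][[][]][[]]][][][][[][]][][][[]][]': depth seq [1 2 3 2 1 2 3 2 1 2 3 2 1 2 3 2 3 2 1 2 3 2 1 0 1 0 1 0 1 0 1 2 1 2 1 0 1 0 1 0 1 2 1 0 1 0]
  -> pairs=23 depth=3 groups=9 -> no
String 6 '[[][[]]][][][][[][][[]]][[][[]]][][][][][]': depth seq [1 2 1 2 3 2 1 0 1 0 1 0 1 0 1 2 1 2 1 2 3 2 1 0 1 2 1 2 3 2 1 0 1 0 1 0 1 0 1 0 1 0]
  -> pairs=21 depth=3 groups=11 -> no

Answer: no no no yes no no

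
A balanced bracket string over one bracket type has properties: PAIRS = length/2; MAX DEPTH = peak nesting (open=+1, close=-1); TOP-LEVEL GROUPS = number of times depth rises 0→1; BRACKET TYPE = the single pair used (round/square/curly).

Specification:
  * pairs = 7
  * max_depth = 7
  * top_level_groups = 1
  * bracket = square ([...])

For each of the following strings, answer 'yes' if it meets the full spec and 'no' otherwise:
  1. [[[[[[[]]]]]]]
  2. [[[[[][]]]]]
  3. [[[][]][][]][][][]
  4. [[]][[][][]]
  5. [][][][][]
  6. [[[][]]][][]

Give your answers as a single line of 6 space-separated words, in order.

Answer: yes no no no no no

Derivation:
String 1 '[[[[[[[]]]]]]]': depth seq [1 2 3 4 5 6 7 6 5 4 3 2 1 0]
  -> pairs=7 depth=7 groups=1 -> yes
String 2 '[[[[[][]]]]]': depth seq [1 2 3 4 5 4 5 4 3 2 1 0]
  -> pairs=6 depth=5 groups=1 -> no
String 3 '[[[][]][][]][][][]': depth seq [1 2 3 2 3 2 1 2 1 2 1 0 1 0 1 0 1 0]
  -> pairs=9 depth=3 groups=4 -> no
String 4 '[[]][[][][]]': depth seq [1 2 1 0 1 2 1 2 1 2 1 0]
  -> pairs=6 depth=2 groups=2 -> no
String 5 '[][][][][]': depth seq [1 0 1 0 1 0 1 0 1 0]
  -> pairs=5 depth=1 groups=5 -> no
String 6 '[[[][]]][][]': depth seq [1 2 3 2 3 2 1 0 1 0 1 0]
  -> pairs=6 depth=3 groups=3 -> no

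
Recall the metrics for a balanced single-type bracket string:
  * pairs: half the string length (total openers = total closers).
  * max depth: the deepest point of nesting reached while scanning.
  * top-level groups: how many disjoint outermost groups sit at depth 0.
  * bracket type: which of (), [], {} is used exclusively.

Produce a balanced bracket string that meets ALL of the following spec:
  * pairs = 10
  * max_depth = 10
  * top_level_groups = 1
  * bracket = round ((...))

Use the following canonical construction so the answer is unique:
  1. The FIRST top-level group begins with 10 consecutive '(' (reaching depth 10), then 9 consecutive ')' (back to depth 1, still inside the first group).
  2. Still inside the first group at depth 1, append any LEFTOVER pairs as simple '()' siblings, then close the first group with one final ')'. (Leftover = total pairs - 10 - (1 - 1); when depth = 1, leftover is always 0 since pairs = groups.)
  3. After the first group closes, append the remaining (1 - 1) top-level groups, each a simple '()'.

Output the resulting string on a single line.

Answer: (((((((((())))))))))

Derivation:
Spec: pairs=10 depth=10 groups=1
Leftover pairs = 10 - 10 - (1-1) = 0
First group: deep chain of depth 10 + 0 sibling pairs
Remaining 0 groups: simple '()' each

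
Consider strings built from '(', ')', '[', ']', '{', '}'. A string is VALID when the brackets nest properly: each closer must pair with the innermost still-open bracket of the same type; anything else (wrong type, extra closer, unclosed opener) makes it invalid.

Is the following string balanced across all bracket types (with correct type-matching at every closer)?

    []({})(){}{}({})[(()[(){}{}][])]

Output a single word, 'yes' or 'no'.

pos 0: push '['; stack = [
pos 1: ']' matches '['; pop; stack = (empty)
pos 2: push '('; stack = (
pos 3: push '{'; stack = ({
pos 4: '}' matches '{'; pop; stack = (
pos 5: ')' matches '('; pop; stack = (empty)
pos 6: push '('; stack = (
pos 7: ')' matches '('; pop; stack = (empty)
pos 8: push '{'; stack = {
pos 9: '}' matches '{'; pop; stack = (empty)
pos 10: push '{'; stack = {
pos 11: '}' matches '{'; pop; stack = (empty)
pos 12: push '('; stack = (
pos 13: push '{'; stack = ({
pos 14: '}' matches '{'; pop; stack = (
pos 15: ')' matches '('; pop; stack = (empty)
pos 16: push '['; stack = [
pos 17: push '('; stack = [(
pos 18: push '('; stack = [((
pos 19: ')' matches '('; pop; stack = [(
pos 20: push '['; stack = [([
pos 21: push '('; stack = [([(
pos 22: ')' matches '('; pop; stack = [([
pos 23: push '{'; stack = [([{
pos 24: '}' matches '{'; pop; stack = [([
pos 25: push '{'; stack = [([{
pos 26: '}' matches '{'; pop; stack = [([
pos 27: ']' matches '['; pop; stack = [(
pos 28: push '['; stack = [([
pos 29: ']' matches '['; pop; stack = [(
pos 30: ')' matches '('; pop; stack = [
pos 31: ']' matches '['; pop; stack = (empty)
end: stack empty → VALID
Verdict: properly nested → yes

Answer: yes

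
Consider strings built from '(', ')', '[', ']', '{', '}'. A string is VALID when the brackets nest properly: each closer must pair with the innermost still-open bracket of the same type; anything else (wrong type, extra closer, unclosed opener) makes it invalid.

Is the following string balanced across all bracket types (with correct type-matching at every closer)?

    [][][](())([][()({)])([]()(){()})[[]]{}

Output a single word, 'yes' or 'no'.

pos 0: push '['; stack = [
pos 1: ']' matches '['; pop; stack = (empty)
pos 2: push '['; stack = [
pos 3: ']' matches '['; pop; stack = (empty)
pos 4: push '['; stack = [
pos 5: ']' matches '['; pop; stack = (empty)
pos 6: push '('; stack = (
pos 7: push '('; stack = ((
pos 8: ')' matches '('; pop; stack = (
pos 9: ')' matches '('; pop; stack = (empty)
pos 10: push '('; stack = (
pos 11: push '['; stack = ([
pos 12: ']' matches '['; pop; stack = (
pos 13: push '['; stack = ([
pos 14: push '('; stack = ([(
pos 15: ')' matches '('; pop; stack = ([
pos 16: push '('; stack = ([(
pos 17: push '{'; stack = ([({
pos 18: saw closer ')' but top of stack is '{' (expected '}') → INVALID
Verdict: type mismatch at position 18: ')' closes '{' → no

Answer: no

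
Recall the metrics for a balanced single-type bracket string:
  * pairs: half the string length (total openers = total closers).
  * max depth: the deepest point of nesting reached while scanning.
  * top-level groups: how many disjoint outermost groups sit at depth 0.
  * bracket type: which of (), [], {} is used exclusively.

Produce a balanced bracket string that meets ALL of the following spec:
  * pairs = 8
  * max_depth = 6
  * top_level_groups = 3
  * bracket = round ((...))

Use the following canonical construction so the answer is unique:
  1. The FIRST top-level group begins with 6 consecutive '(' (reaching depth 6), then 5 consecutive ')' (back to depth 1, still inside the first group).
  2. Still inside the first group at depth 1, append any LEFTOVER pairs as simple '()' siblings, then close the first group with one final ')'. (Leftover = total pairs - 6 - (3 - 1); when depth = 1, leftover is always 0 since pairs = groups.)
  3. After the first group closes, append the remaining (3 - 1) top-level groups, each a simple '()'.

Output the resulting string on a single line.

Spec: pairs=8 depth=6 groups=3
Leftover pairs = 8 - 6 - (3-1) = 0
First group: deep chain of depth 6 + 0 sibling pairs
Remaining 2 groups: simple '()' each

Answer: (((((())))))()()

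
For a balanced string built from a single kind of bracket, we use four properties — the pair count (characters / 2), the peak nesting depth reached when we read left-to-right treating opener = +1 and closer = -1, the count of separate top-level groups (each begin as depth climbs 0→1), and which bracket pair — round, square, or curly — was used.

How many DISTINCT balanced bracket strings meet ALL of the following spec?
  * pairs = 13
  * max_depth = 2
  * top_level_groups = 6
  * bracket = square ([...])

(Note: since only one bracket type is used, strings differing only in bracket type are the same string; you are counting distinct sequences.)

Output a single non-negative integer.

Spec: pairs=13 depth=2 groups=6
Count(depth <= 2) = 792
Count(depth <= 1) = 0
Count(depth == 2) = 792 - 0 = 792

Answer: 792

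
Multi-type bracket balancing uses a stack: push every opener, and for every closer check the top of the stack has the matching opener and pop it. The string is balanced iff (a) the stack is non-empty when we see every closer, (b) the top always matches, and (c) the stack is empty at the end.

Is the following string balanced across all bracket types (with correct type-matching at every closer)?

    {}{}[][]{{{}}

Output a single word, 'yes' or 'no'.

pos 0: push '{'; stack = {
pos 1: '}' matches '{'; pop; stack = (empty)
pos 2: push '{'; stack = {
pos 3: '}' matches '{'; pop; stack = (empty)
pos 4: push '['; stack = [
pos 5: ']' matches '['; pop; stack = (empty)
pos 6: push '['; stack = [
pos 7: ']' matches '['; pop; stack = (empty)
pos 8: push '{'; stack = {
pos 9: push '{'; stack = {{
pos 10: push '{'; stack = {{{
pos 11: '}' matches '{'; pop; stack = {{
pos 12: '}' matches '{'; pop; stack = {
end: stack still non-empty ({) → INVALID
Verdict: unclosed openers at end: { → no

Answer: no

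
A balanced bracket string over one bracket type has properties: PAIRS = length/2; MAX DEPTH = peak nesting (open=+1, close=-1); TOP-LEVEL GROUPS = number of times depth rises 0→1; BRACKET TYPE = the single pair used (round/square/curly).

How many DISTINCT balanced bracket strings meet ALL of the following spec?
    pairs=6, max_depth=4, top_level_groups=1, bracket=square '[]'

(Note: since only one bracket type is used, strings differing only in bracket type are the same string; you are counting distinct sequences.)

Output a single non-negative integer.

Spec: pairs=6 depth=4 groups=1
Count(depth <= 4) = 34
Count(depth <= 3) = 16
Count(depth == 4) = 34 - 16 = 18

Answer: 18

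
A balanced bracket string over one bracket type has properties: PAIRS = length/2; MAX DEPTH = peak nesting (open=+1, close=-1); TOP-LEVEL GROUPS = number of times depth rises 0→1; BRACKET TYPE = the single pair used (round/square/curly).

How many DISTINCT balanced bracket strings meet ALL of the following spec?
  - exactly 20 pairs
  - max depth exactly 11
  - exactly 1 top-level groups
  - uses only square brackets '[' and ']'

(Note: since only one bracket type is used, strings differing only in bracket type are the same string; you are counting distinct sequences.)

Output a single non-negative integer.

Spec: pairs=20 depth=11 groups=1
Count(depth <= 11) = 1740839529
Count(depth <= 10) = 1689438278
Count(depth == 11) = 1740839529 - 1689438278 = 51401251

Answer: 51401251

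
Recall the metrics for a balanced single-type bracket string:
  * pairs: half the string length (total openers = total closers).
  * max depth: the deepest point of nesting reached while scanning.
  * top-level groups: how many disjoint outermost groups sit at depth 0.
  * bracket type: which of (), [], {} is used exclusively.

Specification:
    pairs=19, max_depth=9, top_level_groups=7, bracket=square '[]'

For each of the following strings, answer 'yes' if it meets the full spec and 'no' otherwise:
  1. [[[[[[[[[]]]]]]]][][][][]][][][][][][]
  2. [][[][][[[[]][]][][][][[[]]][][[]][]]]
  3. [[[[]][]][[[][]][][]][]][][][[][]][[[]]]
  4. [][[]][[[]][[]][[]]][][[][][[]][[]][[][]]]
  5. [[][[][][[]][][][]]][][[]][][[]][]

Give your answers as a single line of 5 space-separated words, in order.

Answer: yes no no no no

Derivation:
String 1 '[[[[[[[[[]]]]]]]][][][][]][][][][][][]': depth seq [1 2 3 4 5 6 7 8 9 8 7 6 5 4 3 2 1 2 1 2 1 2 1 2 1 0 1 0 1 0 1 0 1 0 1 0 1 0]
  -> pairs=19 depth=9 groups=7 -> yes
String 2 '[][[][][[[[]][]][][][][[[]]][][[]][]]]': depth seq [1 0 1 2 1 2 1 2 3 4 5 4 3 4 3 2 3 2 3 2 3 2 3 4 5 4 3 2 3 2 3 4 3 2 3 2 1 0]
  -> pairs=19 depth=5 groups=2 -> no
String 3 '[[[[]][]][[[][]][][]][]][][][[][]][[[]]]': depth seq [1 2 3 4 3 2 3 2 1 2 3 4 3 4 3 2 3 2 3 2 1 2 1 0 1 0 1 0 1 2 1 2 1 0 1 2 3 2 1 0]
  -> pairs=20 depth=4 groups=5 -> no
String 4 '[][[]][[[]][[]][[]]][][[][][[]][[]][[][]]]': depth seq [1 0 1 2 1 0 1 2 3 2 1 2 3 2 1 2 3 2 1 0 1 0 1 2 1 2 1 2 3 2 1 2 3 2 1 2 3 2 3 2 1 0]
  -> pairs=21 depth=3 groups=5 -> no
String 5 '[[][[][][[]][][][]]][][[]][][[]][]': depth seq [1 2 1 2 3 2 3 2 3 4 3 2 3 2 3 2 3 2 1 0 1 0 1 2 1 0 1 0 1 2 1 0 1 0]
  -> pairs=17 depth=4 groups=6 -> no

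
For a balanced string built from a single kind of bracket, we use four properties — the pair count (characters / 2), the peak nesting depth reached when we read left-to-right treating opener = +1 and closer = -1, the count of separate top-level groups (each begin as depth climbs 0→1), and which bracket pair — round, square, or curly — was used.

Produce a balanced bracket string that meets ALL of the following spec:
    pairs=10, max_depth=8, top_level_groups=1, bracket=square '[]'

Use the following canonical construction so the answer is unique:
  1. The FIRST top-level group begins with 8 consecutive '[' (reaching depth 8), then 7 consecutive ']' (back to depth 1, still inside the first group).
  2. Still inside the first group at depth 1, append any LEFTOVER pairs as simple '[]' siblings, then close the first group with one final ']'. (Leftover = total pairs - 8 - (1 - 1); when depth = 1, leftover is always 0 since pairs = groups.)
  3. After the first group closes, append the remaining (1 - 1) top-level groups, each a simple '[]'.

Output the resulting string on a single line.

Spec: pairs=10 depth=8 groups=1
Leftover pairs = 10 - 8 - (1-1) = 2
First group: deep chain of depth 8 + 2 sibling pairs
Remaining 0 groups: simple '[]' each

Answer: [[[[[[[[]]]]]]][][]]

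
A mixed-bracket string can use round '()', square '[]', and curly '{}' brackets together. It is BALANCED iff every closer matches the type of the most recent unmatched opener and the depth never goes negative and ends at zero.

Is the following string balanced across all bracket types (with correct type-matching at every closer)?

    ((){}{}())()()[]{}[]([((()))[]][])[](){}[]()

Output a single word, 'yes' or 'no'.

Answer: yes

Derivation:
pos 0: push '('; stack = (
pos 1: push '('; stack = ((
pos 2: ')' matches '('; pop; stack = (
pos 3: push '{'; stack = ({
pos 4: '}' matches '{'; pop; stack = (
pos 5: push '{'; stack = ({
pos 6: '}' matches '{'; pop; stack = (
pos 7: push '('; stack = ((
pos 8: ')' matches '('; pop; stack = (
pos 9: ')' matches '('; pop; stack = (empty)
pos 10: push '('; stack = (
pos 11: ')' matches '('; pop; stack = (empty)
pos 12: push '('; stack = (
pos 13: ')' matches '('; pop; stack = (empty)
pos 14: push '['; stack = [
pos 15: ']' matches '['; pop; stack = (empty)
pos 16: push '{'; stack = {
pos 17: '}' matches '{'; pop; stack = (empty)
pos 18: push '['; stack = [
pos 19: ']' matches '['; pop; stack = (empty)
pos 20: push '('; stack = (
pos 21: push '['; stack = ([
pos 22: push '('; stack = ([(
pos 23: push '('; stack = ([((
pos 24: push '('; stack = ([(((
pos 25: ')' matches '('; pop; stack = ([((
pos 26: ')' matches '('; pop; stack = ([(
pos 27: ')' matches '('; pop; stack = ([
pos 28: push '['; stack = ([[
pos 29: ']' matches '['; pop; stack = ([
pos 30: ']' matches '['; pop; stack = (
pos 31: push '['; stack = ([
pos 32: ']' matches '['; pop; stack = (
pos 33: ')' matches '('; pop; stack = (empty)
pos 34: push '['; stack = [
pos 35: ']' matches '['; pop; stack = (empty)
pos 36: push '('; stack = (
pos 37: ')' matches '('; pop; stack = (empty)
pos 38: push '{'; stack = {
pos 39: '}' matches '{'; pop; stack = (empty)
pos 40: push '['; stack = [
pos 41: ']' matches '['; pop; stack = (empty)
pos 42: push '('; stack = (
pos 43: ')' matches '('; pop; stack = (empty)
end: stack empty → VALID
Verdict: properly nested → yes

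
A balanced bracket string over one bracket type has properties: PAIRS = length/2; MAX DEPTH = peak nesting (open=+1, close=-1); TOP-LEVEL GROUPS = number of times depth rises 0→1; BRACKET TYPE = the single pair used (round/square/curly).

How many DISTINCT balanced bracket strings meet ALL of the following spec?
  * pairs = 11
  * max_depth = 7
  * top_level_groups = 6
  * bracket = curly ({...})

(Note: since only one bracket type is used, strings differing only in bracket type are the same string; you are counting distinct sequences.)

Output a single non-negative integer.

Answer: 0

Derivation:
Spec: pairs=11 depth=7 groups=6
Count(depth <= 7) = 1638
Count(depth <= 6) = 1638
Count(depth == 7) = 1638 - 1638 = 0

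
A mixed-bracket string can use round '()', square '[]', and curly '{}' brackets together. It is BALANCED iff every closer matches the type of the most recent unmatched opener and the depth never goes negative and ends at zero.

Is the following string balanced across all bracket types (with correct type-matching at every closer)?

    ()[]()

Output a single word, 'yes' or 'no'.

Answer: yes

Derivation:
pos 0: push '('; stack = (
pos 1: ')' matches '('; pop; stack = (empty)
pos 2: push '['; stack = [
pos 3: ']' matches '['; pop; stack = (empty)
pos 4: push '('; stack = (
pos 5: ')' matches '('; pop; stack = (empty)
end: stack empty → VALID
Verdict: properly nested → yes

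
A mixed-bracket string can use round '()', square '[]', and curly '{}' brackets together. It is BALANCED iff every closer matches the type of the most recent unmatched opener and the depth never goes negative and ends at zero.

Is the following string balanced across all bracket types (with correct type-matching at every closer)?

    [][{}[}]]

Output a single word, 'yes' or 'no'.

Answer: no

Derivation:
pos 0: push '['; stack = [
pos 1: ']' matches '['; pop; stack = (empty)
pos 2: push '['; stack = [
pos 3: push '{'; stack = [{
pos 4: '}' matches '{'; pop; stack = [
pos 5: push '['; stack = [[
pos 6: saw closer '}' but top of stack is '[' (expected ']') → INVALID
Verdict: type mismatch at position 6: '}' closes '[' → no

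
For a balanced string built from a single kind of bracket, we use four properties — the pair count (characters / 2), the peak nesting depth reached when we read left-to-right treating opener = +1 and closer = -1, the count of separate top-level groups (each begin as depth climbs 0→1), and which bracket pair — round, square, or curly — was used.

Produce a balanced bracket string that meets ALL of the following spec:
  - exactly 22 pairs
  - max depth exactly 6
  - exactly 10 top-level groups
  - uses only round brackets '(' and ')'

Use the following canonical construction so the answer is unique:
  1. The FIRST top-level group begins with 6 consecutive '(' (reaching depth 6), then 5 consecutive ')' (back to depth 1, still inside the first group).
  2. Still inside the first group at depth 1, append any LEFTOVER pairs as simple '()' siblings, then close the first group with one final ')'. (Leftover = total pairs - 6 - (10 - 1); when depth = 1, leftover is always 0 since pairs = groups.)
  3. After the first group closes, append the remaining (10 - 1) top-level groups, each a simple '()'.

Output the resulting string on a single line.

Spec: pairs=22 depth=6 groups=10
Leftover pairs = 22 - 6 - (10-1) = 7
First group: deep chain of depth 6 + 7 sibling pairs
Remaining 9 groups: simple '()' each

Answer: (((((()))))()()()()()()())()()()()()()()()()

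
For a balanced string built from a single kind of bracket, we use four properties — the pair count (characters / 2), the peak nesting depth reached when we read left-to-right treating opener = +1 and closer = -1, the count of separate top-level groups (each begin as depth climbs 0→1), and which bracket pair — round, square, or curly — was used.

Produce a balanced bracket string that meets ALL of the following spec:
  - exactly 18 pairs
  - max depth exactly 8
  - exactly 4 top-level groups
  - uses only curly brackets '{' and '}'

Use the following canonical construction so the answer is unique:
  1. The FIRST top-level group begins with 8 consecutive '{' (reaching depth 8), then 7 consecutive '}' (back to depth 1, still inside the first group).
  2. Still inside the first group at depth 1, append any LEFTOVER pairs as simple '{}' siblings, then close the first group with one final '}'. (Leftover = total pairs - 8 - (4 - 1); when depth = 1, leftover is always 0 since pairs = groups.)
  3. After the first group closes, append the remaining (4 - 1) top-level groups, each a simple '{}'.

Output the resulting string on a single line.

Answer: {{{{{{{{}}}}}}}{}{}{}{}{}{}{}}{}{}{}

Derivation:
Spec: pairs=18 depth=8 groups=4
Leftover pairs = 18 - 8 - (4-1) = 7
First group: deep chain of depth 8 + 7 sibling pairs
Remaining 3 groups: simple '{}' each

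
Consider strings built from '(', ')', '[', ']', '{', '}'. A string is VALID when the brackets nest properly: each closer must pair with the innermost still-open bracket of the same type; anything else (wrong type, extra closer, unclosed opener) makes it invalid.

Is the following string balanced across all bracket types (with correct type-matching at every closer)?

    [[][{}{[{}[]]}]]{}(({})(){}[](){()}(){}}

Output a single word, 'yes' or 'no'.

Answer: no

Derivation:
pos 0: push '['; stack = [
pos 1: push '['; stack = [[
pos 2: ']' matches '['; pop; stack = [
pos 3: push '['; stack = [[
pos 4: push '{'; stack = [[{
pos 5: '}' matches '{'; pop; stack = [[
pos 6: push '{'; stack = [[{
pos 7: push '['; stack = [[{[
pos 8: push '{'; stack = [[{[{
pos 9: '}' matches '{'; pop; stack = [[{[
pos 10: push '['; stack = [[{[[
pos 11: ']' matches '['; pop; stack = [[{[
pos 12: ']' matches '['; pop; stack = [[{
pos 13: '}' matches '{'; pop; stack = [[
pos 14: ']' matches '['; pop; stack = [
pos 15: ']' matches '['; pop; stack = (empty)
pos 16: push '{'; stack = {
pos 17: '}' matches '{'; pop; stack = (empty)
pos 18: push '('; stack = (
pos 19: push '('; stack = ((
pos 20: push '{'; stack = (({
pos 21: '}' matches '{'; pop; stack = ((
pos 22: ')' matches '('; pop; stack = (
pos 23: push '('; stack = ((
pos 24: ')' matches '('; pop; stack = (
pos 25: push '{'; stack = ({
pos 26: '}' matches '{'; pop; stack = (
pos 27: push '['; stack = ([
pos 28: ']' matches '['; pop; stack = (
pos 29: push '('; stack = ((
pos 30: ')' matches '('; pop; stack = (
pos 31: push '{'; stack = ({
pos 32: push '('; stack = ({(
pos 33: ')' matches '('; pop; stack = ({
pos 34: '}' matches '{'; pop; stack = (
pos 35: push '('; stack = ((
pos 36: ')' matches '('; pop; stack = (
pos 37: push '{'; stack = ({
pos 38: '}' matches '{'; pop; stack = (
pos 39: saw closer '}' but top of stack is '(' (expected ')') → INVALID
Verdict: type mismatch at position 39: '}' closes '(' → no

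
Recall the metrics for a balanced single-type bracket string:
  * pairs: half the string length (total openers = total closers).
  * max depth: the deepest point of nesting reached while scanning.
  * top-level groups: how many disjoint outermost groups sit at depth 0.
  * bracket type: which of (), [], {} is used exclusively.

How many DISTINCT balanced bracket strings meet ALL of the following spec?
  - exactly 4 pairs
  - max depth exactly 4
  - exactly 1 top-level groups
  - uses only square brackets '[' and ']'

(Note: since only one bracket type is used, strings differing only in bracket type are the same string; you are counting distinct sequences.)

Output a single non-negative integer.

Answer: 1

Derivation:
Spec: pairs=4 depth=4 groups=1
Count(depth <= 4) = 5
Count(depth <= 3) = 4
Count(depth == 4) = 5 - 4 = 1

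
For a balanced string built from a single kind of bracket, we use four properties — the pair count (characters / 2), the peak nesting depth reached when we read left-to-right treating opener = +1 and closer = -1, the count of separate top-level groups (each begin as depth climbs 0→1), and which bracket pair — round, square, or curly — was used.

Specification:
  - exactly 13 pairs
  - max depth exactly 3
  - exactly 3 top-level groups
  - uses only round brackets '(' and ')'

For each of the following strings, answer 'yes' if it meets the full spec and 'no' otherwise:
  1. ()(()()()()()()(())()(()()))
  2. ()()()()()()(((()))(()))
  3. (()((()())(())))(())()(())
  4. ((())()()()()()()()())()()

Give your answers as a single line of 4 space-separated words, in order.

Answer: no no no yes

Derivation:
String 1 '()(()()()()()()(())()(()()))': depth seq [1 0 1 2 1 2 1 2 1 2 1 2 1 2 1 2 3 2 1 2 1 2 3 2 3 2 1 0]
  -> pairs=14 depth=3 groups=2 -> no
String 2 '()()()()()()(((()))(()))': depth seq [1 0 1 0 1 0 1 0 1 0 1 0 1 2 3 4 3 2 1 2 3 2 1 0]
  -> pairs=12 depth=4 groups=7 -> no
String 3 '(()((()())(())))(())()(())': depth seq [1 2 1 2 3 4 3 4 3 2 3 4 3 2 1 0 1 2 1 0 1 0 1 2 1 0]
  -> pairs=13 depth=4 groups=4 -> no
String 4 '((())()()()()()()()())()()': depth seq [1 2 3 2 1 2 1 2 1 2 1 2 1 2 1 2 1 2 1 2 1 0 1 0 1 0]
  -> pairs=13 depth=3 groups=3 -> yes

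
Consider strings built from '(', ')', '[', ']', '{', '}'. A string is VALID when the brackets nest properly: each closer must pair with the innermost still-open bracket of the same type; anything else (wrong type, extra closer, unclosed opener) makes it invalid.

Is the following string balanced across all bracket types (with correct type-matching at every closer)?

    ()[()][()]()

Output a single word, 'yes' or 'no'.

pos 0: push '('; stack = (
pos 1: ')' matches '('; pop; stack = (empty)
pos 2: push '['; stack = [
pos 3: push '('; stack = [(
pos 4: ')' matches '('; pop; stack = [
pos 5: ']' matches '['; pop; stack = (empty)
pos 6: push '['; stack = [
pos 7: push '('; stack = [(
pos 8: ')' matches '('; pop; stack = [
pos 9: ']' matches '['; pop; stack = (empty)
pos 10: push '('; stack = (
pos 11: ')' matches '('; pop; stack = (empty)
end: stack empty → VALID
Verdict: properly nested → yes

Answer: yes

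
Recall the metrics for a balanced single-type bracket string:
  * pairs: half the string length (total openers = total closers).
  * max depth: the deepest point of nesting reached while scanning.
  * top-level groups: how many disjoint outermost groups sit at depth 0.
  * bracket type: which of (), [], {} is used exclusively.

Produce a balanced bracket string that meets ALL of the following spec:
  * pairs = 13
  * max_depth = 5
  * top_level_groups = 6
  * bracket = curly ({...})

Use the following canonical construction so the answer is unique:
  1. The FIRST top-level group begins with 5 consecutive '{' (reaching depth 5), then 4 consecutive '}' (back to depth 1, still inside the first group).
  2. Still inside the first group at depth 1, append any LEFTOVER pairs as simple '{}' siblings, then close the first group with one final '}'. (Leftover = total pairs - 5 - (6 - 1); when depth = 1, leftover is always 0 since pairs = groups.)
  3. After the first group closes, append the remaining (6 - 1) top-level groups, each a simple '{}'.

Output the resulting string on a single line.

Answer: {{{{{}}}}{}{}{}}{}{}{}{}{}

Derivation:
Spec: pairs=13 depth=5 groups=6
Leftover pairs = 13 - 5 - (6-1) = 3
First group: deep chain of depth 5 + 3 sibling pairs
Remaining 5 groups: simple '{}' each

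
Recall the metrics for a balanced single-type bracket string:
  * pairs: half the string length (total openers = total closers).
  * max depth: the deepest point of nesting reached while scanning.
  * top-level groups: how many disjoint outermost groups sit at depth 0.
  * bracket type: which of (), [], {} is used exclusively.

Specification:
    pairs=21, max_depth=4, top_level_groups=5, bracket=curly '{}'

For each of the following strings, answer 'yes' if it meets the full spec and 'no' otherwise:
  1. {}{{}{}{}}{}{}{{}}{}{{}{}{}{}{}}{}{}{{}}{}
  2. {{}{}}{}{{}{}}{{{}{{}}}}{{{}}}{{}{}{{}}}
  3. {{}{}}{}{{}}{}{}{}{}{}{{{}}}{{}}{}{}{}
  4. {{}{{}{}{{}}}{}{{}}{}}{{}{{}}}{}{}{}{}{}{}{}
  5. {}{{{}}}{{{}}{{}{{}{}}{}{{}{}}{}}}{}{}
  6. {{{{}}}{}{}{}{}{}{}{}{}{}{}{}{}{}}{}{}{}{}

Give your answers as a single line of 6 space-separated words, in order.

String 1 '{}{{}{}{}}{}{}{{}}{}{{}{}{}{}{}}{}{}{{}}{}': depth seq [1 0 1 2 1 2 1 2 1 0 1 0 1 0 1 2 1 0 1 0 1 2 1 2 1 2 1 2 1 2 1 0 1 0 1 0 1 2 1 0 1 0]
  -> pairs=21 depth=2 groups=11 -> no
String 2 '{{}{}}{}{{}{}}{{{}{{}}}}{{{}}}{{}{}{{}}}': depth seq [1 2 1 2 1 0 1 0 1 2 1 2 1 0 1 2 3 2 3 4 3 2 1 0 1 2 3 2 1 0 1 2 1 2 1 2 3 2 1 0]
  -> pairs=20 depth=4 groups=6 -> no
String 3 '{{}{}}{}{{}}{}{}{}{}{}{{{}}}{{}}{}{}{}': depth seq [1 2 1 2 1 0 1 0 1 2 1 0 1 0 1 0 1 0 1 0 1 0 1 2 3 2 1 0 1 2 1 0 1 0 1 0 1 0]
  -> pairs=19 depth=3 groups=13 -> no
String 4 '{{}{{}{}{{}}}{}{{}}{}}{{}{{}}}{}{}{}{}{}{}{}': depth seq [1 2 1 2 3 2 3 2 3 4 3 2 1 2 1 2 3 2 1 2 1 0 1 2 1 2 3 2 1 0 1 0 1 0 1 0 1 0 1 0 1 0 1 0]
  -> pairs=22 depth=4 groups=9 -> no
String 5 '{}{{{}}}{{{}}{{}{{}{}}{}{{}{}}{}}}{}{}': depth seq [1 0 1 2 3 2 1 0 1 2 3 2 1 2 3 2 3 4 3 4 3 2 3 2 3 4 3 4 3 2 3 2 1 0 1 0 1 0]
  -> pairs=19 depth=4 groups=5 -> no
String 6 '{{{{}}}{}{}{}{}{}{}{}{}{}{}{}{}{}}{}{}{}{}': depth seq [1 2 3 4 3 2 1 2 1 2 1 2 1 2 1 2 1 2 1 2 1 2 1 2 1 2 1 2 1 2 1 2 1 0 1 0 1 0 1 0 1 0]
  -> pairs=21 depth=4 groups=5 -> yes

Answer: no no no no no yes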